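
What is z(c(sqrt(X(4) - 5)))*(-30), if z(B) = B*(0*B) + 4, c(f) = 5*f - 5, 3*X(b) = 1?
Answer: -120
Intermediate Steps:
X(b) = 1/3 (X(b) = (1/3)*1 = 1/3)
c(f) = -5 + 5*f
z(B) = 4 (z(B) = B*0 + 4 = 0 + 4 = 4)
z(c(sqrt(X(4) - 5)))*(-30) = 4*(-30) = -120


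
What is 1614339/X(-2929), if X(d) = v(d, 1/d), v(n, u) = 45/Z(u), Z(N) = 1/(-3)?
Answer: -179371/15 ≈ -11958.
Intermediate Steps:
Z(N) = -⅓
v(n, u) = -135 (v(n, u) = 45/(-⅓) = 45*(-3) = -135)
X(d) = -135
1614339/X(-2929) = 1614339/(-135) = 1614339*(-1/135) = -179371/15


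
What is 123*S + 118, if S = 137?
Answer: 16969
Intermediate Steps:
123*S + 118 = 123*137 + 118 = 16851 + 118 = 16969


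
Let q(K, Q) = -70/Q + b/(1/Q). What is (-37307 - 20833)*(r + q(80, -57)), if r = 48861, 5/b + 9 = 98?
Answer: -252819074760/89 ≈ -2.8407e+9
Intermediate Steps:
b = 5/89 (b = 5/(-9 + 98) = 5/89 ≈ 0.056180)
q(K, Q) = -70/Q + 5*Q/89 (q(K, Q) = -70/Q + 5/(89*(1/Q)) = -70/Q + 5*Q/89)
(-37307 - 20833)*(r + q(80, -57)) = (-37307 - 20833)*(48861 + (-70/(-57) + (5/89)*(-57))) = -58140*(48861 + (-70*(-1/57) - 285/89)) = -58140*(48861 + (70/57 - 285/89)) = -58140*(48861 - 10015/5073) = -58140*247861838/5073 = -252819074760/89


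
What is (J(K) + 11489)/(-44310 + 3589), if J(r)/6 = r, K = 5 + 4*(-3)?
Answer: -11447/40721 ≈ -0.28111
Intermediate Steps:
K = -7 (K = 5 - 12 = -7)
J(r) = 6*r
(J(K) + 11489)/(-44310 + 3589) = (6*(-7) + 11489)/(-44310 + 3589) = (-42 + 11489)/(-40721) = 11447*(-1/40721) = -11447/40721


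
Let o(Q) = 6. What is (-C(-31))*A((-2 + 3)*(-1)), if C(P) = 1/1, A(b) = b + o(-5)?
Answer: -5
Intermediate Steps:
A(b) = 6 + b (A(b) = b + 6 = 6 + b)
C(P) = 1
(-C(-31))*A((-2 + 3)*(-1)) = (-1*1)*(6 + (-2 + 3)*(-1)) = -(6 + 1*(-1)) = -(6 - 1) = -1*5 = -5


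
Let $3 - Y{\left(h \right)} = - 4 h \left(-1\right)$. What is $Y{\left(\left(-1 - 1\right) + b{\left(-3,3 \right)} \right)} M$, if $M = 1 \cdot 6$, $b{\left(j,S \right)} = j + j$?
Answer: $210$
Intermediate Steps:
$b{\left(j,S \right)} = 2 j$
$M = 6$
$Y{\left(h \right)} = 3 - 4 h$ ($Y{\left(h \right)} = 3 - - 4 h \left(-1\right) = 3 - 4 h$)
$Y{\left(\left(-1 - 1\right) + b{\left(-3,3 \right)} \right)} M = \left(3 - 4 \left(\left(-1 - 1\right) + 2 \left(-3\right)\right)\right) 6 = \left(3 - 4 \left(-2 - 6\right)\right) 6 = \left(3 - -32\right) 6 = \left(3 + 32\right) 6 = 35 \cdot 6 = 210$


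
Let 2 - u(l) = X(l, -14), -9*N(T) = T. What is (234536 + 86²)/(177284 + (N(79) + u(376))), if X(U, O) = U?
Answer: 2177388/1592111 ≈ 1.3676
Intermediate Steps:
N(T) = -T/9
u(l) = 2 - l
(234536 + 86²)/(177284 + (N(79) + u(376))) = (234536 + 86²)/(177284 + (-⅑*79 + (2 - 1*376))) = (234536 + 7396)/(177284 + (-79/9 + (2 - 376))) = 241932/(177284 + (-79/9 - 374)) = 241932/(177284 - 3445/9) = 241932/(1592111/9) = 241932*(9/1592111) = 2177388/1592111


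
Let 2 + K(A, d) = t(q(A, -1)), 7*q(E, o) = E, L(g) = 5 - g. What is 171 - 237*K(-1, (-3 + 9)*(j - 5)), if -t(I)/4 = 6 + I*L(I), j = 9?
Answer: 276189/49 ≈ 5636.5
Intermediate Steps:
q(E, o) = E/7
t(I) = -24 - 4*I*(5 - I) (t(I) = -4*(6 + I*(5 - I)) = -24 - 4*I*(5 - I))
K(A, d) = -26 + 4*A*(-5 + A/7)/7 (K(A, d) = -2 + (-24 + 4*(A/7)*(-5 + A/7)) = -2 + (-24 + 4*A*(-5 + A/7)/7) = -26 + 4*A*(-5 + A/7)/7)
171 - 237*K(-1, (-3 + 9)*(j - 5)) = 171 - 237*(-26 + (4/49)*(-1)*(-35 - 1)) = 171 - 237*(-26 + (4/49)*(-1)*(-36)) = 171 - 237*(-26 + 144/49) = 171 - 237*(-1130/49) = 171 + 267810/49 = 276189/49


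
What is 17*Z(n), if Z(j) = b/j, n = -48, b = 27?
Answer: -153/16 ≈ -9.5625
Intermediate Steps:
Z(j) = 27/j
17*Z(n) = 17*(27/(-48)) = 17*(27*(-1/48)) = 17*(-9/16) = -153/16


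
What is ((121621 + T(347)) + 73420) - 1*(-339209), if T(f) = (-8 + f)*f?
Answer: 651883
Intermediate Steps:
T(f) = f*(-8 + f)
((121621 + T(347)) + 73420) - 1*(-339209) = ((121621 + 347*(-8 + 347)) + 73420) - 1*(-339209) = ((121621 + 347*339) + 73420) + 339209 = ((121621 + 117633) + 73420) + 339209 = (239254 + 73420) + 339209 = 312674 + 339209 = 651883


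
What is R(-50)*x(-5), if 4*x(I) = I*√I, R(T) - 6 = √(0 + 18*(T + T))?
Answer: 75*√10/2 - 15*I*√5/2 ≈ 118.59 - 16.771*I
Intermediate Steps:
R(T) = 6 + 6*√T (R(T) = 6 + √(0 + 18*(T + T)) = 6 + √(0 + 18*(2*T)) = 6 + √(0 + 36*T) = 6 + √(36*T) = 6 + 6*√T)
x(I) = I^(3/2)/4 (x(I) = (I*√I)/4 = I^(3/2)/4)
R(-50)*x(-5) = (6 + 6*√(-50))*((-5)^(3/2)/4) = (6 + 6*(5*I*√2))*((-5*I*√5)/4) = (6 + 30*I*√2)*(-5*I*√5/4) = -5*I*√5*(6 + 30*I*√2)/4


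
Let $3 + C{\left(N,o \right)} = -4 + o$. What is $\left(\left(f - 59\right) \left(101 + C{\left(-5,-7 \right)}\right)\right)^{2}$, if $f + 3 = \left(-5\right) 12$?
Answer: $112656996$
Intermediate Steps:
$C{\left(N,o \right)} = -7 + o$ ($C{\left(N,o \right)} = -3 + \left(-4 + o\right) = -7 + o$)
$f = -63$ ($f = -3 - 60 = -63$)
$\left(\left(f - 59\right) \left(101 + C{\left(-5,-7 \right)}\right)\right)^{2} = \left(\left(-63 - 59\right) \left(101 - 14\right)\right)^{2} = \left(- 122 \left(101 - 14\right)\right)^{2} = \left(\left(-122\right) 87\right)^{2} = \left(-10614\right)^{2} = 112656996$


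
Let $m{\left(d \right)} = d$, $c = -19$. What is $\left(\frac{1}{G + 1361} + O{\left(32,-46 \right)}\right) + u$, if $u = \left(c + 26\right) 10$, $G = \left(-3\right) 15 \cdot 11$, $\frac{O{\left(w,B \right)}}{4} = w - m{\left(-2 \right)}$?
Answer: $\frac{178397}{866} \approx 206.0$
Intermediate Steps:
$O{\left(w,B \right)} = 8 + 4 w$ ($O{\left(w,B \right)} = 4 \left(w - -2\right) = 4 \left(w + 2\right) = 4 \left(2 + w\right) = 8 + 4 w$)
$G = -495$ ($G = \left(-45\right) 11 = -495$)
$u = 70$ ($u = \left(-19 + 26\right) 10 = 7 \cdot 10 = 70$)
$\left(\frac{1}{G + 1361} + O{\left(32,-46 \right)}\right) + u = \left(\frac{1}{-495 + 1361} + \left(8 + 4 \cdot 32\right)\right) + 70 = \left(\frac{1}{866} + \left(8 + 128\right)\right) + 70 = \left(\frac{1}{866} + 136\right) + 70 = \frac{117777}{866} + 70 = \frac{178397}{866}$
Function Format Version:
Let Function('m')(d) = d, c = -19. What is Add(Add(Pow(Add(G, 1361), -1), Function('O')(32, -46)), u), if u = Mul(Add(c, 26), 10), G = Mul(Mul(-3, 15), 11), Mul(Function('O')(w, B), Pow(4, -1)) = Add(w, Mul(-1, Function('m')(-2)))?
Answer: Rational(178397, 866) ≈ 206.00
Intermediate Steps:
Function('O')(w, B) = Add(8, Mul(4, w)) (Function('O')(w, B) = Mul(4, Add(w, Mul(-1, -2))) = Mul(4, Add(w, 2)) = Mul(4, Add(2, w)) = Add(8, Mul(4, w)))
G = -495 (G = Mul(-45, 11) = -495)
u = 70 (u = Mul(Add(-19, 26), 10) = Mul(7, 10) = 70)
Add(Add(Pow(Add(G, 1361), -1), Function('O')(32, -46)), u) = Add(Add(Pow(Add(-495, 1361), -1), Add(8, Mul(4, 32))), 70) = Add(Add(Pow(866, -1), Add(8, 128)), 70) = Add(Add(Rational(1, 866), 136), 70) = Add(Rational(117777, 866), 70) = Rational(178397, 866)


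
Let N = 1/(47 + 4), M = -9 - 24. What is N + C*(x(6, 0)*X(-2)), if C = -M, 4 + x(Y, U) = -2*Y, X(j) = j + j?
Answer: 107713/51 ≈ 2112.0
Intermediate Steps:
X(j) = 2*j
x(Y, U) = -4 - 2*Y
M = -33
N = 1/51 ≈ 0.019608
C = 33 (C = -1*(-33) = 33)
N + C*(x(6, 0)*X(-2)) = 1/51 + 33*((-4 - 2*6)*(2*(-2))) = 1/51 + 33*((-4 - 12)*(-4)) = 1/51 + 33*(-16*(-4)) = 1/51 + 33*64 = 1/51 + 2112 = 107713/51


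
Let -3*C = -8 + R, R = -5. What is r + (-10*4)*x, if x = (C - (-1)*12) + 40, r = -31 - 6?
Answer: -6871/3 ≈ -2290.3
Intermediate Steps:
r = -37
C = 13/3 (C = -(-8 - 5)/3 = -⅓*(-13) = 13/3 ≈ 4.3333)
x = 169/3 (x = (13/3 - (-1)*12) + 40 = (13/3 - 1*(-12)) + 40 = (13/3 + 12) + 40 = 49/3 + 40 = 169/3 ≈ 56.333)
r + (-10*4)*x = -37 - 10*4*(169/3) = -37 - 40*169/3 = -37 - 6760/3 = -6871/3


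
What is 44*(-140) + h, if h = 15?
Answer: -6145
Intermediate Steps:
44*(-140) + h = 44*(-140) + 15 = -6160 + 15 = -6145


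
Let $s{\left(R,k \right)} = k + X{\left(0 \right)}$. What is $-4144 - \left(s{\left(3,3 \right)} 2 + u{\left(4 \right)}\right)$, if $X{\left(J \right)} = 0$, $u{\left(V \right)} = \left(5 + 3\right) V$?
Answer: $-4182$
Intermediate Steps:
$u{\left(V \right)} = 8 V$
$s{\left(R,k \right)} = k$ ($s{\left(R,k \right)} = k + 0 = k$)
$-4144 - \left(s{\left(3,3 \right)} 2 + u{\left(4 \right)}\right) = -4144 - \left(3 \cdot 2 + 8 \cdot 4\right) = -4144 - \left(6 + 32\right) = -4144 - 38 = -4182$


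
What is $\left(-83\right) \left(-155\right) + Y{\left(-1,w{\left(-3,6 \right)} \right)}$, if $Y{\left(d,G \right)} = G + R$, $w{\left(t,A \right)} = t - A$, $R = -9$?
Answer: $12847$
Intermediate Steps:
$Y{\left(d,G \right)} = -9 + G$ ($Y{\left(d,G \right)} = G - 9 = -9 + G$)
$\left(-83\right) \left(-155\right) + Y{\left(-1,w{\left(-3,6 \right)} \right)} = \left(-83\right) \left(-155\right) - 18 = 12865 - 18 = 12847$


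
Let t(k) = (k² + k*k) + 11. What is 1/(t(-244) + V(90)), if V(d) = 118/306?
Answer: 153/18219758 ≈ 8.3975e-6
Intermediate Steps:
t(k) = 11 + 2*k² (t(k) = (k² + k²) + 11 = 2*k² + 11 = 11 + 2*k²)
V(d) = 59/153 (V(d) = 118*(1/306) = 59/153)
1/(t(-244) + V(90)) = 1/((11 + 2*(-244)²) + 59/153) = 1/((11 + 2*59536) + 59/153) = 1/((11 + 119072) + 59/153) = 1/(119083 + 59/153) = 1/(18219758/153) = 153/18219758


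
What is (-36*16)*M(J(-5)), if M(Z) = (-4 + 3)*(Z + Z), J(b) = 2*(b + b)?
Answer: -23040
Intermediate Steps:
J(b) = 4*b (J(b) = 2*(2*b) = 4*b)
M(Z) = -2*Z
(-36*16)*M(J(-5)) = (-36*16)*(-8*(-5)) = -(-1152)*(-20) = -576*40 = -23040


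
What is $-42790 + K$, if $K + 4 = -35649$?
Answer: $-78443$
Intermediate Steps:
$K = -35653$ ($K = -4 - 35649 = -35653$)
$-42790 + K = -42790 - 35653 = -78443$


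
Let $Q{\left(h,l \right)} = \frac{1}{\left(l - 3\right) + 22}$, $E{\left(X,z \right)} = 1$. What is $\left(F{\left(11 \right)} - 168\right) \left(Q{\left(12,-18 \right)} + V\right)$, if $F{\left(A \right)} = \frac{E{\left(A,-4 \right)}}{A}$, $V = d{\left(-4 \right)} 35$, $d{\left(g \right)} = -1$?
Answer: $\frac{62798}{11} \approx 5708.9$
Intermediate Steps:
$V = -35$ ($V = \left(-1\right) 35 = -35$)
$Q{\left(h,l \right)} = \frac{1}{19 + l}$ ($Q{\left(h,l \right)} = \frac{1}{\left(l - 3\right) + 22} = \frac{1}{\left(-3 + l\right) + 22} = \frac{1}{19 + l}$)
$F{\left(A \right)} = \frac{1}{A}$ ($F{\left(A \right)} = 1 \frac{1}{A} = \frac{1}{A}$)
$\left(F{\left(11 \right)} - 168\right) \left(Q{\left(12,-18 \right)} + V\right) = \left(\frac{1}{11} - 168\right) \left(\frac{1}{19 - 18} - 35\right) = \left(\frac{1}{11} - 168\right) \left(1^{-1} - 35\right) = - \frac{1847 \left(1 - 35\right)}{11} = \left(- \frac{1847}{11}\right) \left(-34\right) = \frac{62798}{11}$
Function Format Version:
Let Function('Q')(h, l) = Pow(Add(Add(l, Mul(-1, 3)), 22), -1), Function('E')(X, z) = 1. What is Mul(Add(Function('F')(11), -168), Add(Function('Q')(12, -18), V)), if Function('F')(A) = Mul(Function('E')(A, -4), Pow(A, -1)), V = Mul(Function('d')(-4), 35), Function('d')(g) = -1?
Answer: Rational(62798, 11) ≈ 5708.9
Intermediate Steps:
V = -35 (V = Mul(-1, 35) = -35)
Function('Q')(h, l) = Pow(Add(19, l), -1) (Function('Q')(h, l) = Pow(Add(Add(l, -3), 22), -1) = Pow(Add(Add(-3, l), 22), -1) = Pow(Add(19, l), -1))
Function('F')(A) = Pow(A, -1) (Function('F')(A) = Mul(1, Pow(A, -1)) = Pow(A, -1))
Mul(Add(Function('F')(11), -168), Add(Function('Q')(12, -18), V)) = Mul(Add(Pow(11, -1), -168), Add(Pow(Add(19, -18), -1), -35)) = Mul(Add(Rational(1, 11), -168), Add(Pow(1, -1), -35)) = Mul(Rational(-1847, 11), Add(1, -35)) = Mul(Rational(-1847, 11), -34) = Rational(62798, 11)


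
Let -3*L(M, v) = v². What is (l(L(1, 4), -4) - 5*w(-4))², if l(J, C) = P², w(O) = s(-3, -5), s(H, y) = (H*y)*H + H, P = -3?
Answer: 62001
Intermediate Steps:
s(H, y) = H + y*H² (s(H, y) = y*H² + H = H + y*H²)
L(M, v) = -v²/3
w(O) = -48 (w(O) = -3*(1 - 3*(-5)) = -3*(1 + 15) = -3*16 = -48)
l(J, C) = 9 (l(J, C) = (-3)² = 9)
(l(L(1, 4), -4) - 5*w(-4))² = (9 - 5*(-48))² = (9 + 240)² = 249² = 62001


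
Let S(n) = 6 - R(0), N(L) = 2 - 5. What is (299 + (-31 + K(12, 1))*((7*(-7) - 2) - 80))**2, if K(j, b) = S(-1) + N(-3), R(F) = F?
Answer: 15737089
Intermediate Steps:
N(L) = -3
S(n) = 6 (S(n) = 6 - 1*0 = 6 + 0 = 6)
K(j, b) = 3 (K(j, b) = 6 - 3 = 3)
(299 + (-31 + K(12, 1))*((7*(-7) - 2) - 80))**2 = (299 + (-31 + 3)*((7*(-7) - 2) - 80))**2 = (299 - 28*((-49 - 2) - 80))**2 = (299 - 28*(-51 - 80))**2 = (299 - 28*(-131))**2 = (299 + 3668)**2 = 3967**2 = 15737089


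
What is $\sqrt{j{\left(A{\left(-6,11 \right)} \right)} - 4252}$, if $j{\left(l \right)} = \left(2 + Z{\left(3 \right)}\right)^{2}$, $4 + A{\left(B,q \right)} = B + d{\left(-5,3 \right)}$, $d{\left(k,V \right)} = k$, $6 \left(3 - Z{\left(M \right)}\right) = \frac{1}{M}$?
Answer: $\frac{i \sqrt{1369727}}{18} \approx 65.02 i$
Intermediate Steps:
$Z{\left(M \right)} = 3 - \frac{1}{6 M}$
$A{\left(B,q \right)} = -9 + B$ ($A{\left(B,q \right)} = -4 + \left(B - 5\right) = -4 + \left(-5 + B\right) = -9 + B$)
$j{\left(l \right)} = \frac{7921}{324}$ ($j{\left(l \right)} = \left(2 + \left(3 - \frac{1}{6 \cdot 3}\right)\right)^{2} = \left(2 + \left(3 - \frac{1}{18}\right)\right)^{2} = \left(2 + \frac{53}{18}\right)^{2} = \left(\frac{89}{18}\right)^{2} = \frac{7921}{324}$)
$\sqrt{j{\left(A{\left(-6,11 \right)} \right)} - 4252} = \sqrt{\frac{7921}{324} - 4252} = \sqrt{- \frac{1369727}{324}} = \frac{i \sqrt{1369727}}{18}$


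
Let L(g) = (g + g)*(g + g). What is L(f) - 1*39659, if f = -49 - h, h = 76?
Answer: 22841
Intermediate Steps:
f = -125 (f = -49 - 1*76 = -49 - 76 = -125)
L(g) = 4*g**2 (L(g) = (2*g)*(2*g) = 4*g**2)
L(f) - 1*39659 = 4*(-125)**2 - 1*39659 = 4*15625 - 39659 = 62500 - 39659 = 22841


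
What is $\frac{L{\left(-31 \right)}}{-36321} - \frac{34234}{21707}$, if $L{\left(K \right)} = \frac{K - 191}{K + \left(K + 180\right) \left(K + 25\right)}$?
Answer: $- \frac{10361819364}{6570166225} \approx -1.5771$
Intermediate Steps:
$L{\left(K \right)} = \frac{-191 + K}{K + \left(25 + K\right) \left(180 + K\right)}$ ($L{\left(K \right)} = \frac{-191 + K}{K + \left(180 + K\right) \left(25 + K\right)} = \frac{-191 + K}{K + \left(25 + K\right) \left(180 + K\right)}$)
$\frac{L{\left(-31 \right)}}{-36321} - \frac{34234}{21707} = \frac{\frac{1}{4500 + \left(-31\right)^{2} + 206 \left(-31\right)} \left(-191 - 31\right)}{-36321} - \frac{34234}{21707} = \frac{1}{4500 + 961 - 6386} \left(-222\right) \left(- \frac{1}{36321}\right) - \frac{34234}{21707} = \frac{1}{-925} \left(-222\right) \left(- \frac{1}{36321}\right) - \frac{34234}{21707} = \left(- \frac{1}{925}\right) \left(-222\right) \left(- \frac{1}{36321}\right) - \frac{34234}{21707} = \frac{6}{25} \left(- \frac{1}{36321}\right) - \frac{34234}{21707} = - \frac{2}{302675} - \frac{34234}{21707} = - \frac{10361819364}{6570166225}$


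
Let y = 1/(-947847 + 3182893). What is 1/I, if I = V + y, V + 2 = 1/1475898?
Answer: -824674980327/1649349032918 ≈ -0.50000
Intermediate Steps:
V = -2951795/1475898 (V = -2 + 1/1475898 = -2951795/1475898 ≈ -2.0000)
y = 1/2235046 ≈ 4.4742e-7
I = -1649349032918/824674980327 (I = -2951795/1475898 + 1/2235046 = -1649349032918/824674980327 ≈ -2.0000)
1/I = 1/(-1649349032918/824674980327) = -824674980327/1649349032918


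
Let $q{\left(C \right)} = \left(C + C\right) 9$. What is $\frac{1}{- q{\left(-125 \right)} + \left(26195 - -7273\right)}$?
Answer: $\frac{1}{35718} \approx 2.7997 \cdot 10^{-5}$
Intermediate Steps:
$q{\left(C \right)} = 18 C$ ($q{\left(C \right)} = 2 C 9 = 18 C$)
$\frac{1}{- q{\left(-125 \right)} + \left(26195 - -7273\right)} = \frac{1}{- 18 \left(-125\right) + \left(26195 - -7273\right)} = \frac{1}{\left(-1\right) \left(-2250\right) + \left(26195 + 7273\right)} = \frac{1}{2250 + 33468} = \frac{1}{35718}$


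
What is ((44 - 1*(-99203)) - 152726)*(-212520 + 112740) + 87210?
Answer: 5336221830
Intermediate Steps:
((44 - 1*(-99203)) - 152726)*(-212520 + 112740) + 87210 = ((44 + 99203) - 152726)*(-99780) + 87210 = (99247 - 152726)*(-99780) + 87210 = -53479*(-99780) + 87210 = 5336134620 + 87210 = 5336221830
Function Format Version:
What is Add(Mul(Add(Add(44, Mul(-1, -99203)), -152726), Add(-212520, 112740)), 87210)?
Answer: 5336221830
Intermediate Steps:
Add(Mul(Add(Add(44, Mul(-1, -99203)), -152726), Add(-212520, 112740)), 87210) = Add(Mul(Add(Add(44, 99203), -152726), -99780), 87210) = Add(Mul(Add(99247, -152726), -99780), 87210) = Add(Mul(-53479, -99780), 87210) = Add(5336134620, 87210) = 5336221830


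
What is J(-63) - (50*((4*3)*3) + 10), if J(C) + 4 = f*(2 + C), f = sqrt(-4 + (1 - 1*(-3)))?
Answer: -1814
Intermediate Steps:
f = 0 (f = sqrt(-4 + (1 + 3)) = sqrt(-4 + 4) = sqrt(0) = 0)
J(C) = -4 (J(C) = -4 + 0*(2 + C) = -4 + 0 = -4)
J(-63) - (50*((4*3)*3) + 10) = -4 - (50*((4*3)*3) + 10) = -4 - (50*(12*3) + 10) = -4 - (50*36 + 10) = -4 - (1800 + 10) = -4 - 1*1810 = -4 - 1810 = -1814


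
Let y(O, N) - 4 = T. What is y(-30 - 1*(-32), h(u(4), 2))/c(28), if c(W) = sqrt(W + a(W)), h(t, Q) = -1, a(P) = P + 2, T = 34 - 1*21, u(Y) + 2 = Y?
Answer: 17*sqrt(58)/58 ≈ 2.2322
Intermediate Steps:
u(Y) = -2 + Y
T = 13 (T = 34 - 21 = 13)
a(P) = 2 + P
y(O, N) = 17 (y(O, N) = 4 + 13 = 17)
c(W) = sqrt(2 + 2*W) (c(W) = sqrt(W + (2 + W)) = sqrt(2 + 2*W))
y(-30 - 1*(-32), h(u(4), 2))/c(28) = 17/(sqrt(2 + 2*28)) = 17/(sqrt(2 + 56)) = 17/(sqrt(58)) = 17*(sqrt(58)/58) = 17*sqrt(58)/58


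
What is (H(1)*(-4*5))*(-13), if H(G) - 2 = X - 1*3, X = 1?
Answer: 0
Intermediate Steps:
H(G) = 0 (H(G) = 2 + (1 - 1*3) = 2 + (1 - 3) = 2 - 2 = 0)
(H(1)*(-4*5))*(-13) = (0*(-4*5))*(-13) = (0*(-20))*(-13) = 0*(-13) = 0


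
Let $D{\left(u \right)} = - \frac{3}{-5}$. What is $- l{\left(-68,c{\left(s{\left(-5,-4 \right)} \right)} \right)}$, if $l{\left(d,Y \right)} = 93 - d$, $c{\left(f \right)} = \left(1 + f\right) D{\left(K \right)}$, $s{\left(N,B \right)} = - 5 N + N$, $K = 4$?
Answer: $-161$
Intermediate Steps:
$D{\left(u \right)} = \frac{3}{5}$ ($D{\left(u \right)} = \left(-3\right) \left(- \frac{1}{5}\right) = \frac{3}{5}$)
$s{\left(N,B \right)} = - 4 N$
$c{\left(f \right)} = \frac{3}{5} + \frac{3 f}{5}$ ($c{\left(f \right)} = \left(1 + f\right) \frac{3}{5} = \frac{3}{5} + \frac{3 f}{5}$)
$- l{\left(-68,c{\left(s{\left(-5,-4 \right)} \right)} \right)} = - (93 - -68) = - (93 + 68) = \left(-1\right) 161 = -161$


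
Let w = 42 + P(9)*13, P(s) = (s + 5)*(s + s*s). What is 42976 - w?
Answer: 26554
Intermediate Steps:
P(s) = (5 + s)*(s + s**2)
w = 16422 (w = 42 + (9*(5 + 9**2 + 6*9))*13 = 42 + (9*(5 + 81 + 54))*13 = 42 + (9*140)*13 = 42 + 1260*13 = 42 + 16380 = 16422)
42976 - w = 42976 - 1*16422 = 42976 - 16422 = 26554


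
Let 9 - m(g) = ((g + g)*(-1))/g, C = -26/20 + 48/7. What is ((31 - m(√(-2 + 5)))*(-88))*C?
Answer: -68464/7 ≈ -9780.6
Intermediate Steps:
C = 389/70 (C = -26*1/20 + 48*(⅐) = -13/10 + 48/7 = 389/70 ≈ 5.5571)
m(g) = 11 (m(g) = 9 - (g + g)*(-1)/g = 9 - (2*g)*(-1)/g = 9 - (-2*g)/g = 9 - 1*(-2) = 9 + 2 = 11)
((31 - m(√(-2 + 5)))*(-88))*C = ((31 - 1*11)*(-88))*(389/70) = ((31 - 11)*(-88))*(389/70) = (20*(-88))*(389/70) = -1760*389/70 = -68464/7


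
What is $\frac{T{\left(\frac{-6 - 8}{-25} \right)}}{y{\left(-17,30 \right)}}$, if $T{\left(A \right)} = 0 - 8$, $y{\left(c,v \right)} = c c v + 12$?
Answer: $- \frac{4}{4341} \approx -0.00092145$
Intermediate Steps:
$y{\left(c,v \right)} = 12 + v c^{2}$ ($y{\left(c,v \right)} = c^{2} v + 12 = v c^{2} + 12 = 12 + v c^{2}$)
$T{\left(A \right)} = -8$ ($T{\left(A \right)} = 0 - 8 = -8$)
$\frac{T{\left(\frac{-6 - 8}{-25} \right)}}{y{\left(-17,30 \right)}} = - \frac{8}{12 + 30 \left(-17\right)^{2}} = - \frac{8}{12 + 30 \cdot 289} = - \frac{8}{12 + 8670} = - \frac{8}{8682} = \left(-8\right) \frac{1}{8682} = - \frac{4}{4341}$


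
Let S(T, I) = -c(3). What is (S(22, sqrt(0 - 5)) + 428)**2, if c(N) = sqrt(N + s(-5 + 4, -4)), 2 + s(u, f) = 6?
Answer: (428 - sqrt(7))**2 ≈ 1.8093e+5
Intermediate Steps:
s(u, f) = 4 (s(u, f) = -2 + 6 = 4)
c(N) = sqrt(4 + N) (c(N) = sqrt(N + 4) = sqrt(4 + N))
S(T, I) = -sqrt(7) (S(T, I) = -sqrt(4 + 3) = -sqrt(7))
(S(22, sqrt(0 - 5)) + 428)**2 = (-sqrt(7) + 428)**2 = (428 - sqrt(7))**2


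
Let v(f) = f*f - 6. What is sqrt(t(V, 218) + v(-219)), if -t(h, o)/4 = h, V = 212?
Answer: 17*sqrt(163) ≈ 217.04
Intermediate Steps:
t(h, o) = -4*h
v(f) = -6 + f**2 (v(f) = f**2 - 6 = -6 + f**2)
sqrt(t(V, 218) + v(-219)) = sqrt(-4*212 + (-6 + (-219)**2)) = sqrt(-848 + (-6 + 47961)) = sqrt(-848 + 47955) = sqrt(47107) = 17*sqrt(163)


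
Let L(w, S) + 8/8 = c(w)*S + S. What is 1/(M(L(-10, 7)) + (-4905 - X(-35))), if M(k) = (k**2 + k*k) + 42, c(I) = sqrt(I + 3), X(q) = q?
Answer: -I/(168*sqrt(7) + 5442*I) ≈ -0.00018254 - 1.4909e-5*I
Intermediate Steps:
c(I) = sqrt(3 + I)
L(w, S) = -1 + S + S*sqrt(3 + w) (L(w, S) = -1 + (sqrt(3 + w)*S + S) = -1 + (S*sqrt(3 + w) + S) = -1 + (S + S*sqrt(3 + w)) = -1 + S + S*sqrt(3 + w))
M(k) = 42 + 2*k**2 (M(k) = (k**2 + k**2) + 42 = 2*k**2 + 42 = 42 + 2*k**2)
1/(M(L(-10, 7)) + (-4905 - X(-35))) = 1/((42 + 2*(-1 + 7 + 7*sqrt(3 - 10))**2) + (-4905 - 1*(-35))) = 1/((42 + 2*(-1 + 7 + 7*sqrt(-7))**2) + (-4905 + 35)) = 1/((42 + 2*(-1 + 7 + 7*(I*sqrt(7)))**2) - 4870) = 1/((42 + 2*(-1 + 7 + 7*I*sqrt(7))**2) - 4870) = 1/((42 + 2*(6 + 7*I*sqrt(7))**2) - 4870) = 1/(-4828 + 2*(6 + 7*I*sqrt(7))**2)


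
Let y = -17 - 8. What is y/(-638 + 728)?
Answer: -5/18 ≈ -0.27778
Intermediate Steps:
y = -25
y/(-638 + 728) = -25/(-638 + 728) = -25/90 = (1/90)*(-25) = -5/18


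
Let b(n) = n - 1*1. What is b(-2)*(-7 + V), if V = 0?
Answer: 21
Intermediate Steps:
b(n) = -1 + n (b(n) = n - 1 = -1 + n)
b(-2)*(-7 + V) = (-1 - 2)*(-7 + 0) = -3*(-7) = 21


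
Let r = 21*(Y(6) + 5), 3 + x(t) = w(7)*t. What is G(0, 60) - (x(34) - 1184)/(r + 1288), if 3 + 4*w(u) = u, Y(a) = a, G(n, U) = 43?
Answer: 66470/1519 ≈ 43.759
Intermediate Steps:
w(u) = -3/4 + u/4
x(t) = -3 + t (x(t) = -3 + (-3/4 + (1/4)*7)*t = -3 + (-3/4 + 7/4)*t = -3 + 1*t = -3 + t)
r = 231 (r = 21*(6 + 5) = 21*11 = 231)
G(0, 60) - (x(34) - 1184)/(r + 1288) = 43 - ((-3 + 34) - 1184)/(231 + 1288) = 43 - (31 - 1184)/1519 = 43 - (-1153)/1519 = 43 - 1*(-1153/1519) = 43 + 1153/1519 = 66470/1519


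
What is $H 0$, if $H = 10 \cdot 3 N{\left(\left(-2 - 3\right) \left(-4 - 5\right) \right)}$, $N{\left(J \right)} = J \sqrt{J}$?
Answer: $0$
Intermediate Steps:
$N{\left(J \right)} = J^{\frac{3}{2}}$
$H = 4050 \sqrt{5}$ ($H = 10 \cdot 3 \left(\left(-2 - 3\right) \left(-4 - 5\right)\right)^{\frac{3}{2}} = 30 \left(\left(-5\right) \left(-9\right)\right)^{\frac{3}{2}} = 30 \cdot 45^{\frac{3}{2}} = 30 \cdot 135 \sqrt{5} = 4050 \sqrt{5} \approx 9056.1$)
$H 0 = 4050 \sqrt{5} \cdot 0 = 0$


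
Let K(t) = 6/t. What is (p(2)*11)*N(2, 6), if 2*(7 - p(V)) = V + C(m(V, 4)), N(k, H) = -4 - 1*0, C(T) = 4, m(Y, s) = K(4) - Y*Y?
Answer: -176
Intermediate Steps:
m(Y, s) = 3/2 - Y**2 (m(Y, s) = 6/4 - Y*Y = 6*(1/4) - Y**2 = 3/2 - Y**2)
N(k, H) = -4 (N(k, H) = -4 + 0 = -4)
p(V) = 5 - V/2 (p(V) = 7 - (V + 4)/2 = 7 - (4 + V)/2 = 7 + (-2 - V/2) = 5 - V/2)
(p(2)*11)*N(2, 6) = ((5 - 1/2*2)*11)*(-4) = ((5 - 1)*11)*(-4) = (4*11)*(-4) = 44*(-4) = -176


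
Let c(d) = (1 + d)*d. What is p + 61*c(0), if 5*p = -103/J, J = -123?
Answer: 103/615 ≈ 0.16748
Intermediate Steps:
c(d) = d*(1 + d)
p = 103/615 (p = (-103/(-123))/5 = (-103*(-1/123))/5 = (1/5)*(103/123) = 103/615 ≈ 0.16748)
p + 61*c(0) = 103/615 + 61*(0*(1 + 0)) = 103/615 + 61*(0*1) = 103/615 + 61*0 = 103/615 + 0 = 103/615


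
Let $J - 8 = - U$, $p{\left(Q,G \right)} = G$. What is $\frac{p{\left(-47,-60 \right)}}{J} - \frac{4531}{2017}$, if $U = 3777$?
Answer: $- \frac{16956319}{7602073} \approx -2.2305$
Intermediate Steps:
$J = -3769$ ($J = 8 - 3777 = -3769$)
$\frac{p{\left(-47,-60 \right)}}{J} - \frac{4531}{2017} = - \frac{60}{-3769} - \frac{4531}{2017} = \left(-60\right) \left(- \frac{1}{3769}\right) - \frac{4531}{2017} = \frac{60}{3769} - \frac{4531}{2017} = - \frac{16956319}{7602073}$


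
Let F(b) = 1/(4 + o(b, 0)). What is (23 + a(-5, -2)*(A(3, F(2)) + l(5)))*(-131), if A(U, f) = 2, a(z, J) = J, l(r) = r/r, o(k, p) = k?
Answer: -2227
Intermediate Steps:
l(r) = 1
F(b) = 1/(4 + b)
(23 + a(-5, -2)*(A(3, F(2)) + l(5)))*(-131) = (23 - 2*(2 + 1))*(-131) = (23 - 2*3)*(-131) = (23 - 6)*(-131) = 17*(-131) = -2227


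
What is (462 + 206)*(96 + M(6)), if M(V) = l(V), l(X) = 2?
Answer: 65464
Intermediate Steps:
M(V) = 2
(462 + 206)*(96 + M(6)) = (462 + 206)*(96 + 2) = 668*98 = 65464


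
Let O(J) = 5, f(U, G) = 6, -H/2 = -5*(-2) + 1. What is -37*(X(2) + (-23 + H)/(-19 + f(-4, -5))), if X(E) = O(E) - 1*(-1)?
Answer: -4551/13 ≈ -350.08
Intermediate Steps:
H = -22 (H = -2*(-5*(-2) + 1) = -2*(10 + 1) = -2*11 = -22)
X(E) = 6 (X(E) = 5 - 1*(-1) = 5 + 1 = 6)
-37*(X(2) + (-23 + H)/(-19 + f(-4, -5))) = -37*(6 + (-23 - 22)/(-19 + 6)) = -37*(6 - 45/(-13)) = -37*(6 - 45*(-1/13)) = -37*(6 + 45/13) = -37*123/13 = -4551/13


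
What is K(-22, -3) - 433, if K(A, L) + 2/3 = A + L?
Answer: -1376/3 ≈ -458.67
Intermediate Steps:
K(A, L) = -⅔ + A + L (K(A, L) = -⅔ + (A + L) = -⅔ + A + L)
K(-22, -3) - 433 = (-⅔ - 22 - 3) - 433 = -77/3 - 433 = -1376/3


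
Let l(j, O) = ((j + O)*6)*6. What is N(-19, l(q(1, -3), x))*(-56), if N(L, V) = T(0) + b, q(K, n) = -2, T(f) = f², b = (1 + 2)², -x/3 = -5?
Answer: -504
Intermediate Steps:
x = 15 (x = -3*(-5) = 15)
b = 9 (b = 3² = 9)
l(j, O) = 36*O + 36*j (l(j, O) = ((O + j)*6)*6 = (6*O + 6*j)*6 = 36*O + 36*j)
N(L, V) = 9 (N(L, V) = 0² + 9 = 0 + 9 = 9)
N(-19, l(q(1, -3), x))*(-56) = 9*(-56) = -504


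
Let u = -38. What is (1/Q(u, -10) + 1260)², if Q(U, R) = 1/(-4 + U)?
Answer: 1483524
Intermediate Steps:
(1/Q(u, -10) + 1260)² = (1/(1/(-4 - 38)) + 1260)² = (1/(1/(-42)) + 1260)² = (1/(-1/42) + 1260)² = (-42 + 1260)² = 1218² = 1483524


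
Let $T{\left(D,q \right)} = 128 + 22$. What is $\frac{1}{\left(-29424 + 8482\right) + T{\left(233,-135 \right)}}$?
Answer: $- \frac{1}{20792} \approx -4.8095 \cdot 10^{-5}$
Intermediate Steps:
$T{\left(D,q \right)} = 150$
$\frac{1}{\left(-29424 + 8482\right) + T{\left(233,-135 \right)}} = \frac{1}{\left(-29424 + 8482\right) + 150} = \frac{1}{-20942 + 150} = \frac{1}{-20792} = - \frac{1}{20792}$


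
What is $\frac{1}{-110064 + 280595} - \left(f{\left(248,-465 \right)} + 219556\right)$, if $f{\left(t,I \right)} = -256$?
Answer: $- \frac{37397448299}{170531} \approx -2.193 \cdot 10^{5}$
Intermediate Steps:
$\frac{1}{-110064 + 280595} - \left(f{\left(248,-465 \right)} + 219556\right) = \frac{1}{-110064 + 280595} - \left(-256 + 219556\right) = \frac{1}{170531} - 219300 = - \frac{37397448299}{170531}$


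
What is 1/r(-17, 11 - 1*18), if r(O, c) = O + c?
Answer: -1/24 ≈ -0.041667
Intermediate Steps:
1/r(-17, 11 - 1*18) = 1/(-17 + (11 - 1*18)) = 1/(-17 + (11 - 18)) = 1/(-17 - 7) = 1/(-24) = -1/24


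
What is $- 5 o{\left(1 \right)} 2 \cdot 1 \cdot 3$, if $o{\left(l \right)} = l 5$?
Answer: $-150$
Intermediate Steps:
$o{\left(l \right)} = 5 l$
$- 5 o{\left(1 \right)} 2 \cdot 1 \cdot 3 = - 5 \cdot 5 \cdot 1 \cdot 2 \cdot 1 \cdot 3 = - 5 \cdot 5 \cdot 2 \cdot 1 \cdot 3 = - 5 \cdot 10 \cdot 1 \cdot 3 = \left(-5\right) 10 \cdot 3 = \left(-50\right) 3 = -150$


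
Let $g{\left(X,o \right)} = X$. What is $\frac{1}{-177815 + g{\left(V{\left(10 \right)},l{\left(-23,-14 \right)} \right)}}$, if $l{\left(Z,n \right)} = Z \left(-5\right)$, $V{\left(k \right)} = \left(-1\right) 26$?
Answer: $- \frac{1}{177841} \approx -5.623 \cdot 10^{-6}$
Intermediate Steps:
$V{\left(k \right)} = -26$
$l{\left(Z,n \right)} = - 5 Z$
$\frac{1}{-177815 + g{\left(V{\left(10 \right)},l{\left(-23,-14 \right)} \right)}} = \frac{1}{-177815 - 26} = \frac{1}{-177841} = - \frac{1}{177841}$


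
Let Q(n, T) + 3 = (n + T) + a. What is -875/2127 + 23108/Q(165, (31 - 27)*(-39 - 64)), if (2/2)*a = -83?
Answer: -16480697/236097 ≈ -69.805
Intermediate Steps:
a = -83
Q(n, T) = -86 + T + n (Q(n, T) = -3 + ((n + T) - 83) = -3 + ((T + n) - 83) = -3 + (-83 + T + n) = -86 + T + n)
-875/2127 + 23108/Q(165, (31 - 27)*(-39 - 64)) = -875/2127 + 23108/(-86 + (31 - 27)*(-39 - 64) + 165) = -875*1/2127 + 23108/(-86 + 4*(-103) + 165) = -875/2127 + 23108/(-86 - 412 + 165) = -875/2127 + 23108/(-333) = -875/2127 + 23108*(-1/333) = -875/2127 - 23108/333 = -16480697/236097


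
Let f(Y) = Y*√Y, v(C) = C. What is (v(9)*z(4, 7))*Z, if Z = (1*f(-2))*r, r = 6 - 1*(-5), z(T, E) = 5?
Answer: -990*I*√2 ≈ -1400.1*I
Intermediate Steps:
r = 11 (r = 6 + 5 = 11)
f(Y) = Y^(3/2)
Z = -22*I*√2 (Z = (1*(-2)^(3/2))*11 = (1*(-2*I*√2))*11 = -2*I*√2*11 = -22*I*√2 ≈ -31.113*I)
(v(9)*z(4, 7))*Z = (9*5)*(-22*I*√2) = 45*(-22*I*√2) = -990*I*√2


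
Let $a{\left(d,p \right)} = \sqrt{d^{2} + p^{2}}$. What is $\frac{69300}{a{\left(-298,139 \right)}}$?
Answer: $\frac{2772 \sqrt{173}}{173} \approx 210.75$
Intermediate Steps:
$\frac{69300}{a{\left(-298,139 \right)}} = \frac{69300}{\sqrt{\left(-298\right)^{2} + 139^{2}}} = \frac{69300}{\sqrt{88804 + 19321}} = \frac{69300}{\sqrt{108125}} = \frac{69300}{25 \sqrt{173}} = 69300 \frac{\sqrt{173}}{4325} = \frac{2772 \sqrt{173}}{173}$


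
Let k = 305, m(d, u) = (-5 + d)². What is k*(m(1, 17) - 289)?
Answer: -83265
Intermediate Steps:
k*(m(1, 17) - 289) = 305*((-5 + 1)² - 289) = 305*((-4)² - 289) = 305*(16 - 289) = 305*(-273) = -83265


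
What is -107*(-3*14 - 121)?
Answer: 17441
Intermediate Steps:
-107*(-3*14 - 121) = -107*(-42 - 121) = -107*(-163) = 17441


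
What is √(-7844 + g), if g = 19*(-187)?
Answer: I*√11397 ≈ 106.76*I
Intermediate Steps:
g = -3553
√(-7844 + g) = √(-7844 - 3553) = √(-11397) = I*√11397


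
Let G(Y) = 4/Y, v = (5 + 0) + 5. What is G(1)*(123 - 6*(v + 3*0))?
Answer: 252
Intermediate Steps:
v = 10 (v = 5 + 5 = 10)
G(1)*(123 - 6*(v + 3*0)) = (4/1)*(123 - 6*(10 + 3*0)) = (4*1)*(123 - 6*(10 + 0)) = 4*(123 - 6*10) = 4*(123 - 60) = 4*63 = 252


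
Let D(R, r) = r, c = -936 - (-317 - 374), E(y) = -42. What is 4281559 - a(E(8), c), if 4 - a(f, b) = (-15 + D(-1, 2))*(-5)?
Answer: 4281620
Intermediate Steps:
c = -245 (c = -936 - 1*(-691) = -936 + 691 = -245)
a(f, b) = -61 (a(f, b) = 4 - (-15 + 2)*(-5) = 4 - (-13)*(-5) = 4 - 1*65 = 4 - 65 = -61)
4281559 - a(E(8), c) = 4281559 - 1*(-61) = 4281559 + 61 = 4281620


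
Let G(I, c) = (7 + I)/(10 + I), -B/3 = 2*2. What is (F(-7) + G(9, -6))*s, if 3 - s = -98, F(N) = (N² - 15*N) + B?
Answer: 274114/19 ≈ 14427.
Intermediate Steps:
B = -12 (B = -6*2 = -3*4 = -12)
F(N) = -12 + N² - 15*N (F(N) = (N² - 15*N) - 12 = -12 + N² - 15*N)
s = 101 (s = 3 - 1*(-98) = 3 + 98 = 101)
G(I, c) = (7 + I)/(10 + I)
(F(-7) + G(9, -6))*s = ((-12 + (-7)² - 15*(-7)) + (7 + 9)/(10 + 9))*101 = ((-12 + 49 + 105) + 16/19)*101 = (142 + (1/19)*16)*101 = (142 + 16/19)*101 = (2714/19)*101 = 274114/19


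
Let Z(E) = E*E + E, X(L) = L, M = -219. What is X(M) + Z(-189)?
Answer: 35313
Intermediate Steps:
Z(E) = E + E² (Z(E) = E² + E = E + E²)
X(M) + Z(-189) = -219 - 189*(1 - 189) = -219 - 189*(-188) = -219 + 35532 = 35313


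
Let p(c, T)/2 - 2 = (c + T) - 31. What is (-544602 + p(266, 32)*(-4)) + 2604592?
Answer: 2057838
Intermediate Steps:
p(c, T) = -58 + 2*T + 2*c (p(c, T) = 4 + 2*((c + T) - 31) = 4 + 2*((T + c) - 31) = 4 + 2*(-31 + T + c) = 4 + (-62 + 2*T + 2*c) = -58 + 2*T + 2*c)
(-544602 + p(266, 32)*(-4)) + 2604592 = (-544602 + (-58 + 2*32 + 2*266)*(-4)) + 2604592 = (-544602 + (-58 + 64 + 532)*(-4)) + 2604592 = (-544602 + 538*(-4)) + 2604592 = (-544602 - 2152) + 2604592 = -546754 + 2604592 = 2057838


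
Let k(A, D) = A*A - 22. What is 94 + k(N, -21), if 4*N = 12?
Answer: 81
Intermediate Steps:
N = 3 (N = (¼)*12 = 3)
k(A, D) = -22 + A² (k(A, D) = A² - 22 = -22 + A²)
94 + k(N, -21) = 94 + (-22 + 3²) = 94 + (-22 + 9) = 94 - 13 = 81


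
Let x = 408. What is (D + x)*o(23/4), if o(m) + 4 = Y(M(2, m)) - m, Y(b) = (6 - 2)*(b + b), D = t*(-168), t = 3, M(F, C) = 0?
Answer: 936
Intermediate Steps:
D = -504 (D = 3*(-168) = -504)
Y(b) = 8*b (Y(b) = 4*(2*b) = 8*b)
o(m) = -4 - m (o(m) = -4 + (8*0 - m) = -4 + (0 - m) = -4 - m)
(D + x)*o(23/4) = (-504 + 408)*(-4 - 23/4) = -96*(-4 - 23/4) = -96*(-39/4) = 936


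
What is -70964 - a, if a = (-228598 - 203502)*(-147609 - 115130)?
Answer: -113529592864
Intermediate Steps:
a = 113529521900 (a = -432100*(-262739) = 113529521900)
-70964 - a = -70964 - 1*113529521900 = -70964 - 113529521900 = -113529592864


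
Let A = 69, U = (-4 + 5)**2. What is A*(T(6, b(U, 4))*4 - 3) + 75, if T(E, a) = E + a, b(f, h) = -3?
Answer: 696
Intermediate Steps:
U = 1 (U = 1**2 = 1)
A*(T(6, b(U, 4))*4 - 3) + 75 = 69*((6 - 3)*4 - 3) + 75 = 69*(3*4 - 3) + 75 = 69*(12 - 3) + 75 = 69*9 + 75 = 621 + 75 = 696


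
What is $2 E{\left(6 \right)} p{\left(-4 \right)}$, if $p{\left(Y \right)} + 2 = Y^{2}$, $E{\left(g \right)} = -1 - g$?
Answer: $-196$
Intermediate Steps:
$p{\left(Y \right)} = -2 + Y^{2}$
$2 E{\left(6 \right)} p{\left(-4 \right)} = 2 \left(-1 - 6\right) \left(-2 + \left(-4\right)^{2}\right) = 2 \left(-1 - 6\right) \left(-2 + 16\right) = 2 \left(-7\right) 14 = \left(-14\right) 14 = -196$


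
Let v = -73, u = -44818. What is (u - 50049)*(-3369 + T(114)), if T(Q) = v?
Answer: 326532214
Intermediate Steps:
T(Q) = -73
(u - 50049)*(-3369 + T(114)) = (-44818 - 50049)*(-3369 - 73) = -94867*(-3442) = 326532214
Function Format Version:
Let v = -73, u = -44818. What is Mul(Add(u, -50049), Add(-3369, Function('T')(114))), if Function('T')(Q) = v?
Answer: 326532214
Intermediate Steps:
Function('T')(Q) = -73
Mul(Add(u, -50049), Add(-3369, Function('T')(114))) = Mul(Add(-44818, -50049), Add(-3369, -73)) = Mul(-94867, -3442) = 326532214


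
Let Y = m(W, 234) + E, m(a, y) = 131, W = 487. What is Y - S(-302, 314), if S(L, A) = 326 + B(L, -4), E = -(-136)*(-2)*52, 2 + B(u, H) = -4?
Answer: -14333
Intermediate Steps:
B(u, H) = -6 (B(u, H) = -2 - 4 = -6)
E = -14144 (E = -17*16*52 = -272*52 = -14144)
S(L, A) = 320 (S(L, A) = 326 - 6 = 320)
Y = -14013 (Y = 131 - 14144 = -14013)
Y - S(-302, 314) = -14013 - 1*320 = -14013 - 320 = -14333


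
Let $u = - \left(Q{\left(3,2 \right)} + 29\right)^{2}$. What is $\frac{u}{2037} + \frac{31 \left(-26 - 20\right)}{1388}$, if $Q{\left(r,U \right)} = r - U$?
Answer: $- \frac{692327}{471226} \approx -1.4692$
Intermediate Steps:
$u = -900$ ($u = - \left(\left(3 - 2\right) + 29\right)^{2} = - \left(1 + 29\right)^{2} = - 30^{2} = \left(-1\right) 900 = -900$)
$\frac{u}{2037} + \frac{31 \left(-26 - 20\right)}{1388} = - \frac{900}{2037} + \frac{31 \left(-26 - 20\right)}{1388} = \left(-900\right) \frac{1}{2037} + 31 \left(-46\right) \frac{1}{1388} = - \frac{300}{679} - \frac{713}{694} = - \frac{692327}{471226}$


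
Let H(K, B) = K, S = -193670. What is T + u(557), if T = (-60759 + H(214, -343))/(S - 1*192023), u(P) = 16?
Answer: 6231633/385693 ≈ 16.157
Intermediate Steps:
T = 60545/385693 (T = (-60759 + 214)/(-193670 - 1*192023) = -60545/(-193670 - 192023) = -60545/(-385693) = -60545*(-1/385693) = 60545/385693 ≈ 0.15698)
T + u(557) = 60545/385693 + 16 = 6231633/385693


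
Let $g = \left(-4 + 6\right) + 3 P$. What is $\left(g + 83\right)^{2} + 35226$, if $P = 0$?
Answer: $42451$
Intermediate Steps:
$g = 2$ ($g = \left(-4 + 6\right) + 3 \cdot 0 = 2 + 0 = 2$)
$\left(g + 83\right)^{2} + 35226 = \left(2 + 83\right)^{2} + 35226 = 85^{2} + 35226 = 7225 + 35226 = 42451$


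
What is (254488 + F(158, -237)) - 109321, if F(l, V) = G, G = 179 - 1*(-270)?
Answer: 145616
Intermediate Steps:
G = 449 (G = 179 + 270 = 449)
F(l, V) = 449
(254488 + F(158, -237)) - 109321 = (254488 + 449) - 109321 = 254937 - 109321 = 145616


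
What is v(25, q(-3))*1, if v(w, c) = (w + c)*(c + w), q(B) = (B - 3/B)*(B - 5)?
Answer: 1681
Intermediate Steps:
q(B) = (-5 + B)*(B - 3/B) (q(B) = (B - 3/B)*(-5 + B) = (-5 + B)*(B - 3/B))
v(w, c) = (c + w)² (v(w, c) = (c + w)*(c + w) = (c + w)²)
v(25, q(-3))*1 = ((-3 + (-3)² - 5*(-3) + 15/(-3)) + 25)²*1 = ((-3 + 9 + 15 + 15*(-⅓)) + 25)²*1 = ((-3 + 9 + 15 - 5) + 25)²*1 = (16 + 25)²*1 = 41²*1 = 1681*1 = 1681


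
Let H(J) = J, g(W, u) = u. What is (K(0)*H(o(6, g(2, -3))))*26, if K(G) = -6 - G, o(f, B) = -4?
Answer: 624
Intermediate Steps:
(K(0)*H(o(6, g(2, -3))))*26 = ((-6 - 1*0)*(-4))*26 = ((-6 + 0)*(-4))*26 = -6*(-4)*26 = 24*26 = 624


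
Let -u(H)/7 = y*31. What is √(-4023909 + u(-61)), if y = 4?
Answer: I*√4024777 ≈ 2006.2*I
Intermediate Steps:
u(H) = -868 (u(H) = -28*31 = -7*124 = -868)
√(-4023909 + u(-61)) = √(-4023909 - 868) = √(-4024777) = I*√4024777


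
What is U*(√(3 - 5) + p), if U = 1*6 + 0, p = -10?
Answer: -60 + 6*I*√2 ≈ -60.0 + 8.4853*I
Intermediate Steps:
U = 6 (U = 6 + 0 = 6)
U*(√(3 - 5) + p) = 6*(√(3 - 5) - 10) = 6*(√(-2) - 10) = 6*(I*√2 - 10) = 6*(-10 + I*√2) = -60 + 6*I*√2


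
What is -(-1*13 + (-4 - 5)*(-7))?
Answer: -50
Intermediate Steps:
-(-1*13 + (-4 - 5)*(-7)) = -(-13 - 9*(-7)) = -(-13 + 63) = -1*50 = -50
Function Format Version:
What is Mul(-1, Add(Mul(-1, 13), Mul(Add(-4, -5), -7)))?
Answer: -50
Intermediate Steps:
Mul(-1, Add(Mul(-1, 13), Mul(Add(-4, -5), -7))) = Mul(-1, Add(-13, Mul(-9, -7))) = Mul(-1, Add(-13, 63)) = Mul(-1, 50) = -50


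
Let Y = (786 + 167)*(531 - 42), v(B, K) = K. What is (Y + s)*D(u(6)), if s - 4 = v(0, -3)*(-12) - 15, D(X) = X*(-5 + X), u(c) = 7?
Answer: 6524588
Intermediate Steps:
Y = 466017 (Y = 953*489 = 466017)
s = 25 (s = 4 + (-3*(-12) - 15) = 4 + (36 - 15) = 4 + 21 = 25)
(Y + s)*D(u(6)) = (466017 + 25)*(7*(-5 + 7)) = 466042*(7*2) = 466042*14 = 6524588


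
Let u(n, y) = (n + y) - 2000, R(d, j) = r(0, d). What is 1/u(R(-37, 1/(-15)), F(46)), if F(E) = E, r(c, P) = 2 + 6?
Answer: -1/1946 ≈ -0.00051387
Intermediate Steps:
r(c, P) = 8
R(d, j) = 8
u(n, y) = -2000 + n + y
1/u(R(-37, 1/(-15)), F(46)) = 1/(-2000 + 8 + 46) = 1/(-1946) = -1/1946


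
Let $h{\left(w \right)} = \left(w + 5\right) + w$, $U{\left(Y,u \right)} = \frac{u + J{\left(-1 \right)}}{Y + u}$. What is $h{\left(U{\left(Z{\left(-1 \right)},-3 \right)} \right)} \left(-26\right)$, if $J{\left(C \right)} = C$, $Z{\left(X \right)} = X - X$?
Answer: $- \frac{598}{3} \approx -199.33$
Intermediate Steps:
$Z{\left(X \right)} = 0$
$U{\left(Y,u \right)} = \frac{-1 + u}{Y + u}$ ($U{\left(Y,u \right)} = \frac{u - 1}{Y + u} = \frac{-1 + u}{Y + u}$)
$h{\left(w \right)} = 5 + 2 w$ ($h{\left(w \right)} = \left(5 + w\right) + w = 5 + 2 w$)
$h{\left(U{\left(Z{\left(-1 \right)},-3 \right)} \right)} \left(-26\right) = \left(5 + 2 \frac{-1 - 3}{0 - 3}\right) \left(-26\right) = \left(5 + 2 \frac{1}{-3} \left(-4\right)\right) \left(-26\right) = \left(5 + 2 \left(\left(- \frac{1}{3}\right) \left(-4\right)\right)\right) \left(-26\right) = \left(5 + 2 \cdot \frac{4}{3}\right) \left(-26\right) = \left(5 + \frac{8}{3}\right) \left(-26\right) = \frac{23}{3} \left(-26\right) = - \frac{598}{3}$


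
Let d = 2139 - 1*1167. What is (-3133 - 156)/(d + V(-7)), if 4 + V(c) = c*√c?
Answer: -3183752/937367 - 23023*I*√7/937367 ≈ -3.3965 - 0.064983*I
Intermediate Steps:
V(c) = -4 + c^(3/2) (V(c) = -4 + c*√c = -4 + c^(3/2))
d = 972 (d = 2139 - 1167 = 972)
(-3133 - 156)/(d + V(-7)) = (-3133 - 156)/(972 + (-4 + (-7)^(3/2))) = -3289/(972 + (-4 - 7*I*√7)) = -3289/(968 - 7*I*√7)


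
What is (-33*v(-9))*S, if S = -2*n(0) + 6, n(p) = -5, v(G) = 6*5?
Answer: -15840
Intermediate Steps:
v(G) = 30
S = 16 (S = -2*(-5) + 6 = 10 + 6 = 16)
(-33*v(-9))*S = -33*30*16 = -990*16 = -15840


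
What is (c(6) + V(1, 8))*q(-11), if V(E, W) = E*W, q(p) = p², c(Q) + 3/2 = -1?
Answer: 1331/2 ≈ 665.50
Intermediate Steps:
c(Q) = -5/2 (c(Q) = -3/2 - 1 = -5/2)
(c(6) + V(1, 8))*q(-11) = (-5/2 + 1*8)*(-11)² = (-5/2 + 8)*121 = (11/2)*121 = 1331/2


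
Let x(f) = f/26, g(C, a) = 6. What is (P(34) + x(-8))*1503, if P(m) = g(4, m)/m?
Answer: -43587/221 ≈ -197.23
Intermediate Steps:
x(f) = f/26 (x(f) = f*(1/26) = f/26)
P(m) = 6/m
(P(34) + x(-8))*1503 = (6/34 + (1/26)*(-8))*1503 = (6*(1/34) - 4/13)*1503 = (3/17 - 4/13)*1503 = -29/221*1503 = -43587/221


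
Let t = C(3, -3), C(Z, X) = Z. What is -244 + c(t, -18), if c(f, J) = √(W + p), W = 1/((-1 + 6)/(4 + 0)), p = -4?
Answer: -244 + 4*I*√5/5 ≈ -244.0 + 1.7889*I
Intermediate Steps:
t = 3
W = ⅘ (W = 1/(5/4) = ⅘ ≈ 0.80000)
c(f, J) = 4*I*√5/5 (c(f, J) = √(⅘ - 4) = √(-16/5) = 4*I*√5/5)
-244 + c(t, -18) = -244 + 4*I*√5/5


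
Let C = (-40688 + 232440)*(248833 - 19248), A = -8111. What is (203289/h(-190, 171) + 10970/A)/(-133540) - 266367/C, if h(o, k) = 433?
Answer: -329568008584524181/93850026832915523720 ≈ -0.0035116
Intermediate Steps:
C = 44023382920 (C = 191752*229585 = 44023382920)
(203289/h(-190, 171) + 10970/A)/(-133540) - 266367/C = (203289/433 + 10970/(-8111))/(-133540) - 266367/44023382920 = (203289*(1/433) + 10970*(-1/8111))*(-1/133540) - 266367*1/44023382920 = (203289/433 - 10970/8111)*(-1/133540) - 266367/44023382920 = (1644127069/3512063)*(-1/133540) - 266367/44023382920 = -1644127069/469000893020 - 266367/44023382920 = -329568008584524181/93850026832915523720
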